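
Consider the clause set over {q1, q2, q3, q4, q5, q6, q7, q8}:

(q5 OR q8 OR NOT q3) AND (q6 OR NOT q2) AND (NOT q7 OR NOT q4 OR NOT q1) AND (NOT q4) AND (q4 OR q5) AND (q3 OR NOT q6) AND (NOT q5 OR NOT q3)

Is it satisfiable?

Yes

The clause (NOT q4) is unit, so q4 = false.
The clause (q5) is unit, so q5 = true.
The clause (NOT q3) is unit, so q3 = false.
The clause (NOT q6) is unit, so q6 = false.
The clause (NOT q2) is unit, so q2 = false.
Every clause is now satisfied; q1, q7, q8 are unconstrained.
A satisfying assignment: q1: true; q2: false; q3: false; q4: false; q5: true; q6: false; q7: false; q8: true.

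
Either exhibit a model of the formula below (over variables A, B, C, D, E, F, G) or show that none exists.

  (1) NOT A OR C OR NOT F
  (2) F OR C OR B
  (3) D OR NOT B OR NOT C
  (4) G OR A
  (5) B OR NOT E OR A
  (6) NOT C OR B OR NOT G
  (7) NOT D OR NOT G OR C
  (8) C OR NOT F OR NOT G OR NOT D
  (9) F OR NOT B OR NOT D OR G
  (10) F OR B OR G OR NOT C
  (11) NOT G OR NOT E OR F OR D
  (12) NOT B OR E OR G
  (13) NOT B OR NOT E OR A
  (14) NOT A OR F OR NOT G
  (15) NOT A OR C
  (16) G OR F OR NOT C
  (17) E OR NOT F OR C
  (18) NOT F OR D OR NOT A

Try G = true.
Try C = true.
The clause (B) is unit, so B = true.
The clause (D) is unit, so D = true.
Try E = false.
Try A = false.
No clause remains; F is free.

A: false; B: true; C: true; D: true; E: false; F: false; G: true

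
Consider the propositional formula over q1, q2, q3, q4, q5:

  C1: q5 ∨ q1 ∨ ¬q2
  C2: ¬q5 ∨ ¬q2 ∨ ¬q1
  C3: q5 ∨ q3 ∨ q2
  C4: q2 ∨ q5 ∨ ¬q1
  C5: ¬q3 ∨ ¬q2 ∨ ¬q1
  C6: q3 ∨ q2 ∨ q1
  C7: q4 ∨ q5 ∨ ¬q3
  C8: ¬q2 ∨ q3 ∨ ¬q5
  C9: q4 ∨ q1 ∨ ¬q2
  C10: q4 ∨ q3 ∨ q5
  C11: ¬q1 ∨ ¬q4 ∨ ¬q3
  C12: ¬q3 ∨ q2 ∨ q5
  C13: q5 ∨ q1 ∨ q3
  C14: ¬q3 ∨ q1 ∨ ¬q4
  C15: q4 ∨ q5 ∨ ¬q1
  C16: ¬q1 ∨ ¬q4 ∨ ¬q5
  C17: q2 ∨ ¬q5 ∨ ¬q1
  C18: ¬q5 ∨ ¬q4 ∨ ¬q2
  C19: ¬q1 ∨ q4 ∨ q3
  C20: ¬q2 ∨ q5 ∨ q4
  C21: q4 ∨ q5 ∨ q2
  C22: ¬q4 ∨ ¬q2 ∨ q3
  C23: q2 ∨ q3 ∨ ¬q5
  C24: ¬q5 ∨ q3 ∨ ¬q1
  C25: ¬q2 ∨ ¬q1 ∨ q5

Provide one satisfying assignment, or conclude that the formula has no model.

Suppose q5 = True.
Suppose q2 = False.
(¬q1) alone gives q1 = False.
(q3) alone gives q3 = True.
(¬q4) alone gives q4 = False.
This assignment satisfies each clause.

q1=False, q2=False, q3=True, q4=False, q5=True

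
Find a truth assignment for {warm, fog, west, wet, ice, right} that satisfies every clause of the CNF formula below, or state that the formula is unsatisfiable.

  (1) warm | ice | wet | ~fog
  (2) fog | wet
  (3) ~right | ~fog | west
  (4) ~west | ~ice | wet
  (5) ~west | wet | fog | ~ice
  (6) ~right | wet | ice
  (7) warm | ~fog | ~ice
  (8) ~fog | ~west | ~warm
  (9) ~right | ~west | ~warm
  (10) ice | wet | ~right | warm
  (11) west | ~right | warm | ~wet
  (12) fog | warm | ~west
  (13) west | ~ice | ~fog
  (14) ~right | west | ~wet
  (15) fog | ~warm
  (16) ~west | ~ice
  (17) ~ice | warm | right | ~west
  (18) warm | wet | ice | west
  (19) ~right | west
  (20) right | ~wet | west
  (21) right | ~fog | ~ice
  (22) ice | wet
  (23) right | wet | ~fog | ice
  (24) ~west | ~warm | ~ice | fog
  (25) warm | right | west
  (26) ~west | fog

Case fog = 1:
Case right = 1:
From the singleton clause (west), west = 1.
From the singleton clause (~warm), warm = 0.
From the singleton clause (~ice), ice = 0.
From the singleton clause (wet), wet = 1.
Every clause now holds.

warm: 0, fog: 1, west: 1, wet: 1, ice: 0, right: 1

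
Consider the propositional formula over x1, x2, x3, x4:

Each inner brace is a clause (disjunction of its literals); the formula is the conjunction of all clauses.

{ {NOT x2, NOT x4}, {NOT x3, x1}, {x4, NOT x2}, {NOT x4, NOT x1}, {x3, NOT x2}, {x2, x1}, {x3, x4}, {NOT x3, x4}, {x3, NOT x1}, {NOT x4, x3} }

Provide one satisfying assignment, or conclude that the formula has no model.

Try x2 = false.
From the singleton clause (x1), x1 = true.
From the singleton clause (NOT x4), x4 = false.
From the singleton clause (x3), x3 = true.
But (NOT x3) is also a unit clause — contradiction.
That branch fails; take x2 = true instead.
From the singleton clause (NOT x4), x4 = false.
But (x4) is also a unit clause — contradiction.
Both values of x2 lead to a conflict.

UNSATISFIABLE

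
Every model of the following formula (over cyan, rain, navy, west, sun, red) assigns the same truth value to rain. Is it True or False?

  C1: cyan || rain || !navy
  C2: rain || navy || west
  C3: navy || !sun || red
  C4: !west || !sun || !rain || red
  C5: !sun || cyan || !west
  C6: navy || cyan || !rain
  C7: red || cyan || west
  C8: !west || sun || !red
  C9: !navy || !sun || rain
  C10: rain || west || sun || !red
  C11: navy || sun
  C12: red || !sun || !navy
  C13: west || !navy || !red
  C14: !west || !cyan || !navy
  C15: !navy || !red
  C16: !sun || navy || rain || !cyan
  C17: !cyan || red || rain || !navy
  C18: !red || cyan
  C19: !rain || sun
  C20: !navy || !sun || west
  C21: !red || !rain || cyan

Suppose rain = false.
Branch on cyan: set cyan = true.
Branch on navy: set navy = true.
(!sun) alone gives sun = false.
(!west) alone gives west = false.
(!red) alone gives red = false.
Now (red) is unsatisfied and unit — conflict.
Backtrack on navy: now try navy = false.
(west) alone gives west = true.
(sun) alone gives sun = true.
Now (!sun) is unsatisfied and unit — conflict.
Either choice for navy ends in contradiction.
Backtrack on cyan: now try cyan = false.
(!navy) alone gives navy = false.
(west) alone gives west = true.
(!sun) alone gives sun = false.
Now (sun) is unsatisfied and unit — conflict.
Either choice for cyan ends in contradiction.
So every satisfying assignment has rain = True.

True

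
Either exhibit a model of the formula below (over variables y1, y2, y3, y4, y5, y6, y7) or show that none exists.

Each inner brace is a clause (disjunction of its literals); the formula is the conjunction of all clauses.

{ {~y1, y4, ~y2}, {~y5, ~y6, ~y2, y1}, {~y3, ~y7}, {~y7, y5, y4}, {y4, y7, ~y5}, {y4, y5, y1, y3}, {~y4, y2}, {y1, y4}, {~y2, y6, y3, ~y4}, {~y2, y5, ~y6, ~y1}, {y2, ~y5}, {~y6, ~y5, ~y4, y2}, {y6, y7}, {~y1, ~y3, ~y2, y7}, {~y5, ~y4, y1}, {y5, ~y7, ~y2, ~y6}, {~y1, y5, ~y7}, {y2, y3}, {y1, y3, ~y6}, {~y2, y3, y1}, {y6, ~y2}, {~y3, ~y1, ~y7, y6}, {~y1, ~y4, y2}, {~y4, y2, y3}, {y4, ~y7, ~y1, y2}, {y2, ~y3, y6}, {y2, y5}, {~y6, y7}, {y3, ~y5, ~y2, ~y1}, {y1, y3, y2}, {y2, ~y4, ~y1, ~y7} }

UNSATISFIABLE

Branch on y3: set y3 = 0.
The clause (y2) is unit, so y2 = 1.
The clause (y1) is unit, so y1 = 1.
The clause (y4) is unit, so y4 = 1.
The clause (y6) is unit, so y6 = 1.
The clause (y5) is unit, so y5 = 1.
But (~y5) is also a unit clause — contradiction.
So y3 must be the other value — set y3 = 1.
The clause (~y7) is unit, so y7 = 0.
The clause (y6) is unit, so y6 = 1.
But (~y6) is also a unit clause — contradiction.
Neither y3 = 1 nor y3 = 0 works.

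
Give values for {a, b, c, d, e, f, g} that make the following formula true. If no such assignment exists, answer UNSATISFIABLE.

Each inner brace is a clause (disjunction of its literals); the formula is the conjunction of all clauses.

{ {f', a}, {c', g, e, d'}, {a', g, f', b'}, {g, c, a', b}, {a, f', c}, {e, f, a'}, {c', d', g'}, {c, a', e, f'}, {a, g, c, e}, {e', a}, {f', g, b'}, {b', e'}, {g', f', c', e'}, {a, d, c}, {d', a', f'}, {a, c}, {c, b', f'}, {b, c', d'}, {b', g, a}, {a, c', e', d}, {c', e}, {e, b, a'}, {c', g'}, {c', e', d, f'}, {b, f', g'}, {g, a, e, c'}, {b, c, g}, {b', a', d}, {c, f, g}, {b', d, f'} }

a=1,  b=0,  c=0,  d=0,  e=1,  f=0,  g=1

Try f = 0.
Try e = 1.
From the singleton clause (a), a = 1.
From the singleton clause (b'), b = 0.
Try g = 1.
From the singleton clause (c'), c = 0.
Every clause is now satisfied; d is unconstrained.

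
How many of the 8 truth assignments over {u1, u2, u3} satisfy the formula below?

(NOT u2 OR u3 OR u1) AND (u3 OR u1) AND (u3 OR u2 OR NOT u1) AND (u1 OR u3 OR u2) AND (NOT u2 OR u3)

There are 2^3 = 8 truth assignments over (u1, u2, u3).
Split on u3. With u3 = true, the clauses containing u3 are satisfied and NOT u3 drops from the rest; 4 of the 2^2 = 4 assignments to the other variables satisfy what remains.
With u3 = false, by the same count on the reduced clause set, 0 assignments work.
(One model: u1=F, u2=F, u3=T.)
Total: 4 + 0 = 4.

4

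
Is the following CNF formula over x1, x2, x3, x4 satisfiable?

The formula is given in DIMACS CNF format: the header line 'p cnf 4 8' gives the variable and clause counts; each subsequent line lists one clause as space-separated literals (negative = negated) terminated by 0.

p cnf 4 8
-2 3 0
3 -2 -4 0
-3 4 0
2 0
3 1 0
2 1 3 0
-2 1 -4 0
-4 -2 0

Unsatisfiable

The clause (x2) is unit, so x2 = True.
The clause (x3) is unit, so x3 = True.
The clause (x4) is unit, so x4 = True.
That conflicts with the unit clause (¬x4).
No assignment satisfies every clause.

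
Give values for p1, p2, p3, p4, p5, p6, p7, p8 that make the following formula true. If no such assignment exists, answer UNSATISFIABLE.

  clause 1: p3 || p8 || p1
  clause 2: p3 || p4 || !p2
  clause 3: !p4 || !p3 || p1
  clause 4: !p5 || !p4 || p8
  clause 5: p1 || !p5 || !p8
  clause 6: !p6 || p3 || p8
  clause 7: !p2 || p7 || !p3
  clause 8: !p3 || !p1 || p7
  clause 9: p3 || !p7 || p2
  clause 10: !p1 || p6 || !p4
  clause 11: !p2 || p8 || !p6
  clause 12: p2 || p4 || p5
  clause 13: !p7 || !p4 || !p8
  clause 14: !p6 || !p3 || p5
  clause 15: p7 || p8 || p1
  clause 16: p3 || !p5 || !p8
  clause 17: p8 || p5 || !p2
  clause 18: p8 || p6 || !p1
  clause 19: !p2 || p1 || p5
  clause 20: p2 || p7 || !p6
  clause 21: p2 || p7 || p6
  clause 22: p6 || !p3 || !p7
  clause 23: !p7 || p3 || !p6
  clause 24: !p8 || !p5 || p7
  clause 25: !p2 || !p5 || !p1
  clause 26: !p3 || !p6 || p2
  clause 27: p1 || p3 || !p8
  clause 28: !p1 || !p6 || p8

p1: true,  p2: true,  p3: false,  p4: true,  p5: false,  p6: true,  p7: false,  p8: true

Branch on p3: set p3 = false.
Branch on p8: set p8 = true.
The clause (!p5) is unit, so p5 = false.
The clause (p1) is unit, so p1 = true.
Branch on p4: set p4 = true.
The clause (p6) is unit, so p6 = true.
The clause (!p7) is unit, so p7 = false.
The clause (p2) is unit, so p2 = true.
All clauses are satisfied.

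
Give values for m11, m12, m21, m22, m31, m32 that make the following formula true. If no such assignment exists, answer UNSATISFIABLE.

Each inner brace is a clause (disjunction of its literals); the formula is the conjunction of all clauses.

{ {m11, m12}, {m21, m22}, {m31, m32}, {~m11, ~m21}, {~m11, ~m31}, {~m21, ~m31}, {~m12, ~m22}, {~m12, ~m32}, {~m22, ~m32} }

UNSATISFIABLE

Suppose m11 = 1.
From the singleton clause (~m21), m21 = 0.
From the singleton clause (m22), m22 = 1.
From the singleton clause (~m31), m31 = 0.
From the singleton clause (m32), m32 = 1.
That conflicts with the unit clause (~m32).
So m11 must be the other value — set m11 = 0.
From the singleton clause (m12), m12 = 1.
From the singleton clause (~m22), m22 = 0.
From the singleton clause (m21), m21 = 1.
From the singleton clause (~m31), m31 = 0.
From the singleton clause (m32), m32 = 1.
That conflicts with the unit clause (~m32).
Both values of m11 lead to a conflict.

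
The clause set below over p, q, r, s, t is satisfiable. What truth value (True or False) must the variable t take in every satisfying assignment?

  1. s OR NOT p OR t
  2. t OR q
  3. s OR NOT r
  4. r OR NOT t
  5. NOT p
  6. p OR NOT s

False

Suppose t = true.
The clause (r) is unit, so r = true.
The clause (s) is unit, so s = true.
The clause (NOT p) is unit, so p = false.
That conflicts with the unit clause (p).
So every satisfying assignment has t = False.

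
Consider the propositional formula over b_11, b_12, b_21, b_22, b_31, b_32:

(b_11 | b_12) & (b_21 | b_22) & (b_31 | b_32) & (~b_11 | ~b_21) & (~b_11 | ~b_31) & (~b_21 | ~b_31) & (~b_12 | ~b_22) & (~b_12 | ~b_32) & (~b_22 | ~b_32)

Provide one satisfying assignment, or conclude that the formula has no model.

Suppose b_11 = 1.
From the singleton clause (~b_21), b_21 = 0.
From the singleton clause (b_22), b_22 = 1.
From the singleton clause (~b_31), b_31 = 0.
From the singleton clause (b_32), b_32 = 1.
But (~b_32) is also a unit clause — contradiction.
Undo b_11 and try b_11 = 0.
From the singleton clause (b_12), b_12 = 1.
From the singleton clause (~b_22), b_22 = 0.
From the singleton clause (b_21), b_21 = 1.
From the singleton clause (~b_31), b_31 = 0.
From the singleton clause (b_32), b_32 = 1.
But (~b_32) is also a unit clause — contradiction.
Both values of b_11 lead to a conflict.

UNSATISFIABLE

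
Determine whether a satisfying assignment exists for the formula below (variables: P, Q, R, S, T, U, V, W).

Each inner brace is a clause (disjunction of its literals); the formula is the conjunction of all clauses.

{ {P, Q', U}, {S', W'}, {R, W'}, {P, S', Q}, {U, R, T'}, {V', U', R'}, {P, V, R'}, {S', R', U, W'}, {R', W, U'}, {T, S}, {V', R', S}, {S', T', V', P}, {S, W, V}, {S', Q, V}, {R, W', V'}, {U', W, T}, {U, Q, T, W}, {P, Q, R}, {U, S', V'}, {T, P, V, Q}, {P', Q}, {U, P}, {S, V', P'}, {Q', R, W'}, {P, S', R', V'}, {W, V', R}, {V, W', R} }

Case S = 1:
From the singleton clause (W'), W = 0.
Case P = 1:
From the singleton clause (Q), Q = 1.
Case R = 0:
From the singleton clause (V'), V = 0.
Case U = 0:
From the singleton clause (T'), T = 0.
Every clause now holds.
A satisfying assignment: P=1, Q=1, R=0, S=1, T=0, U=0, V=0, W=0.

Yes, satisfiable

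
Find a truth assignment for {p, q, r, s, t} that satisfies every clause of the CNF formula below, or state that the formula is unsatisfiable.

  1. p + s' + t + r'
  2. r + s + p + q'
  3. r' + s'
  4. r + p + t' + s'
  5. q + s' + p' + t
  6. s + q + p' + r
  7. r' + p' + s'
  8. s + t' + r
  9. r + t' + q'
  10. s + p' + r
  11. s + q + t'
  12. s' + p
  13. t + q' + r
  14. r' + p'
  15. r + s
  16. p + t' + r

Suppose r = 0.
Unit clause (s) forces s = 1.
Unit clause (p) forces p = 1.
Suppose q = 0.
Unit clause (t) forces t = 1.
Every clause now holds.

p ↦ 1; q ↦ 0; r ↦ 0; s ↦ 1; t ↦ 1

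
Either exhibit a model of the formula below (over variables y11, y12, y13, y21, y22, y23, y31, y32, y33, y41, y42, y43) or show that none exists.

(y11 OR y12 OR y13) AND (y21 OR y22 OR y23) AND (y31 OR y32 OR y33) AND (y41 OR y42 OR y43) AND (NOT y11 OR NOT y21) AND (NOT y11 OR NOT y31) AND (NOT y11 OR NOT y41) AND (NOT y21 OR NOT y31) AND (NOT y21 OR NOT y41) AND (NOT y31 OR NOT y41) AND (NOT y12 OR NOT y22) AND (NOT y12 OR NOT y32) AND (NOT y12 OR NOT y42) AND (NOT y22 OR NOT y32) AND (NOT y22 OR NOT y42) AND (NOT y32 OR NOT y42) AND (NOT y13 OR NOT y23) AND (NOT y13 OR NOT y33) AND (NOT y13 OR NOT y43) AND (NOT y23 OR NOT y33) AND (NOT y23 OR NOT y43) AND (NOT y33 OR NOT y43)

Case y11 = false:
Case y12 = true:
From the singleton clause (NOT y22), y22 = false.
From the singleton clause (NOT y32), y32 = false.
From the singleton clause (NOT y42), y42 = false.
Case y21 = true:
From the singleton clause (NOT y31), y31 = false.
From the singleton clause (y33), y33 = true.
From the singleton clause (NOT y41), y41 = false.
From the singleton clause (y43), y43 = true.
But (NOT y43) is also a unit clause — contradiction.
So y21 must be the other value — set y21 = false.
From the singleton clause (y23), y23 = true.
From the singleton clause (NOT y13), y13 = false.
From the singleton clause (NOT y33), y33 = false.
From the singleton clause (y31), y31 = true.
From the singleton clause (NOT y41), y41 = false.
From the singleton clause (y43), y43 = true.
But (NOT y43) is also a unit clause — contradiction.
Neither y21 = true nor y21 = false works.
So y12 must be the other value — set y12 = false.
From the singleton clause (y13), y13 = true.
From the singleton clause (NOT y23), y23 = false.
From the singleton clause (NOT y33), y33 = false.
From the singleton clause (NOT y43), y43 = false.
Case y21 = true:
From the singleton clause (NOT y31), y31 = false.
From the singleton clause (y32), y32 = true.
From the singleton clause (NOT y41), y41 = false.
From the singleton clause (y42), y42 = true.
But (NOT y42) is also a unit clause — contradiction.
So y21 must be the other value — set y21 = false.
From the singleton clause (y22), y22 = true.
From the singleton clause (NOT y32), y32 = false.
From the singleton clause (y31), y31 = true.
From the singleton clause (NOT y41), y41 = false.
From the singleton clause (y42), y42 = true.
But (NOT y42) is also a unit clause — contradiction.
Neither y21 = true nor y21 = false works.
Neither y12 = true nor y12 = false works.
So y11 must be the other value — set y11 = true.
From the singleton clause (NOT y21), y21 = false.
From the singleton clause (NOT y31), y31 = false.
From the singleton clause (NOT y41), y41 = false.
Case y22 = true:
From the singleton clause (NOT y12), y12 = false.
From the singleton clause (NOT y32), y32 = false.
From the singleton clause (y33), y33 = true.
From the singleton clause (NOT y42), y42 = false.
From the singleton clause (y43), y43 = true.
But (NOT y43) is also a unit clause — contradiction.
So y22 must be the other value — set y22 = false.
From the singleton clause (y23), y23 = true.
From the singleton clause (NOT y13), y13 = false.
From the singleton clause (NOT y33), y33 = false.
From the singleton clause (y32), y32 = true.
From the singleton clause (NOT y12), y12 = false.
From the singleton clause (NOT y42), y42 = false.
From the singleton clause (y43), y43 = true.
But (NOT y43) is also a unit clause — contradiction.
Neither y22 = true nor y22 = false works.
Neither y11 = true nor y11 = false works.

UNSATISFIABLE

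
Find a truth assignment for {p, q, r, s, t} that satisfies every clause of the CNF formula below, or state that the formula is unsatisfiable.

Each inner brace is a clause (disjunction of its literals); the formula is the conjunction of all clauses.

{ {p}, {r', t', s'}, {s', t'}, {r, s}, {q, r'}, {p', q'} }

The clause (p) is unit, so p = 1.
The clause (q') is unit, so q = 0.
The clause (r') is unit, so r = 0.
The clause (s) is unit, so s = 1.
The clause (t') is unit, so t = 0.
This assignment satisfies each clause.

p: 1, q: 0, r: 0, s: 1, t: 0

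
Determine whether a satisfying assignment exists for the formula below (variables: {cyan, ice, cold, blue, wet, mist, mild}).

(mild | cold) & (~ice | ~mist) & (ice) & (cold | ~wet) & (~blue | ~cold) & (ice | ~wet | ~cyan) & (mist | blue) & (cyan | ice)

Satisfiable

From the singleton clause (ice), ice = 1.
From the singleton clause (~mist), mist = 0.
From the singleton clause (blue), blue = 1.
From the singleton clause (~cold), cold = 0.
From the singleton clause (mild), mild = 1.
From the singleton clause (~wet), wet = 0.
Every clause is now satisfied; cyan is unconstrained.
A satisfying assignment: cyan: 0,  ice: 1,  cold: 0,  blue: 1,  wet: 0,  mist: 0,  mild: 1.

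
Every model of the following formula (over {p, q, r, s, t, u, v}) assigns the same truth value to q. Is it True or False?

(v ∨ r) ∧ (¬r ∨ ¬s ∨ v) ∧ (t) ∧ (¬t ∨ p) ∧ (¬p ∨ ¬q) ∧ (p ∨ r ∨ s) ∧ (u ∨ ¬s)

Suppose q = True.
The clause (t) is unit, so t = True.
The clause (p) is unit, so p = True.
That conflicts with the unit clause (¬p).
So every satisfying assignment has q = False.

False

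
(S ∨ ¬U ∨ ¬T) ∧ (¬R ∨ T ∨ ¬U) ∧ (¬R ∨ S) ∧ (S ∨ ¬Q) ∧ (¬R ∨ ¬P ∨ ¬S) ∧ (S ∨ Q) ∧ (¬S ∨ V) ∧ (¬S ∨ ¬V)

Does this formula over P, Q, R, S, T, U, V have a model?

Suppose R = False.
Suppose S = True.
(V) alone gives V = True.
But (¬V) is also a unit clause — contradiction.
That branch fails; take S = False instead.
(¬Q) alone gives Q = False.
But (Q) is also a unit clause — contradiction.
Both values of S lead to a conflict.
That branch fails; take R = True instead.
(S) alone gives S = True.
(¬P) alone gives P = False.
(V) alone gives V = True.
But (¬V) is also a unit clause — contradiction.
Both values of R lead to a conflict.
No assignment satisfies every clause.

No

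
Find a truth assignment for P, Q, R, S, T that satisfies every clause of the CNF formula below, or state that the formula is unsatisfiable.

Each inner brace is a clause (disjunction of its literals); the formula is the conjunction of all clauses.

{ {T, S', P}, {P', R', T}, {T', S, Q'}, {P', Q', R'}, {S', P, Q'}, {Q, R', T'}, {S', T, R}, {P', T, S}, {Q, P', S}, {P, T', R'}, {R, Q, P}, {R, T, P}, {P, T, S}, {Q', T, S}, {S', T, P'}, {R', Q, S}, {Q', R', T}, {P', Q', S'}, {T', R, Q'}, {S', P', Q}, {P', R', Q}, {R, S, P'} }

UNSATISFIABLE

Try T = 1.
Try S = 1.
Try P = 1.
Unit clause (Q') forces Q = 0.
That conflicts with the unit clause (Q).
That branch fails; take P = 0 instead.
Unit clause (Q') forces Q = 0.
Unit clause (R') forces R = 0.
That conflicts with the unit clause (R).
Both values of P lead to a conflict.
That branch fails; take S = 0 instead.
Unit clause (Q') forces Q = 0.
Unit clause (R') forces R = 0.
Unit clause (P') forces P = 0.
That conflicts with the unit clause (P).
Both values of S lead to a conflict.
That branch fails; take T = 0 instead.
Try S = 0.
Unit clause (P') forces P = 0.
That conflicts with the unit clause (P).
That branch fails; take S = 1 instead.
Unit clause (P) forces P = 1.
That conflicts with the unit clause (P').
Both values of S lead to a conflict.
Both values of T lead to a conflict.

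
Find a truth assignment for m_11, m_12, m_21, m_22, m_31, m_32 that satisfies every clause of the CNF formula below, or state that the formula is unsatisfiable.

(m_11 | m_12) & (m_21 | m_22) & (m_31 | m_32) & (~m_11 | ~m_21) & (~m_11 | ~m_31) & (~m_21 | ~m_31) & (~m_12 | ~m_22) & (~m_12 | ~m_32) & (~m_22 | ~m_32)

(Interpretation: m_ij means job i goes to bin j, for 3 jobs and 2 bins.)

Suppose m_11 = 1.
The clause (~m_21) is unit, so m_21 = 0.
The clause (m_22) is unit, so m_22 = 1.
The clause (~m_31) is unit, so m_31 = 0.
The clause (m_32) is unit, so m_32 = 1.
Now (~m_32) is unsatisfied and unit — conflict.
Undo m_11 and try m_11 = 0.
The clause (m_12) is unit, so m_12 = 1.
The clause (~m_22) is unit, so m_22 = 0.
The clause (m_21) is unit, so m_21 = 1.
The clause (~m_31) is unit, so m_31 = 0.
The clause (m_32) is unit, so m_32 = 1.
Now (~m_32) is unsatisfied and unit — conflict.
Neither m_11 = 1 nor m_11 = 0 works.

UNSATISFIABLE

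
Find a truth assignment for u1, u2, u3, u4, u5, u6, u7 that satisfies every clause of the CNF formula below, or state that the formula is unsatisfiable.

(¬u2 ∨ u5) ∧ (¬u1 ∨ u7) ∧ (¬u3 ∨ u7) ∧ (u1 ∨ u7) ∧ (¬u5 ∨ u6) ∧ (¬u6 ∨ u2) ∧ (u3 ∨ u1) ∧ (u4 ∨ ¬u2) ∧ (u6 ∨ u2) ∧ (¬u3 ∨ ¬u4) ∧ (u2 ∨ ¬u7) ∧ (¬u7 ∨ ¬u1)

Try u2 = False.
The clause (¬u6) is unit, so u6 = False.
But (u6) is also a unit clause — contradiction.
That branch fails; take u2 = True instead.
The clause (u5) is unit, so u5 = True.
The clause (u6) is unit, so u6 = True.
The clause (u4) is unit, so u4 = True.
The clause (¬u3) is unit, so u3 = False.
The clause (u1) is unit, so u1 = True.
The clause (u7) is unit, so u7 = True.
But (¬u7) is also a unit clause — contradiction.
Either choice for u2 ends in contradiction.

UNSATISFIABLE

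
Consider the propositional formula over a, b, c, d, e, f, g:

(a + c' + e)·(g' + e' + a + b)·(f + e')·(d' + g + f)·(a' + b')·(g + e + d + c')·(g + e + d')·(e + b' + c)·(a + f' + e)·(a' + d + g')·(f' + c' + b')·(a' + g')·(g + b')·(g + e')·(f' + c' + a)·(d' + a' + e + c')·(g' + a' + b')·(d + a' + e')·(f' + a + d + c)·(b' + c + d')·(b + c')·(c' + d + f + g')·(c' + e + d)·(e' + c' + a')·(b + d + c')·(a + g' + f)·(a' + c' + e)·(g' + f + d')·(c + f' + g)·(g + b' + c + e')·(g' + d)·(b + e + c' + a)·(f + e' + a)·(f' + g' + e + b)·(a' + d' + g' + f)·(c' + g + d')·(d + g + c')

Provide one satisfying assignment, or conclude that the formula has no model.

Case f = 0:
Unit clause (e') forces e = 0.
Case a = 1:
Unit clause (b') forces b = 0.
Unit clause (g') forces g = 0.
Unit clause (d') forces d = 0.
Unit clause (c') forces c = 0.
This assignment satisfies each clause.

a ↦ 1; b ↦ 0; c ↦ 0; d ↦ 0; e ↦ 0; f ↦ 0; g ↦ 0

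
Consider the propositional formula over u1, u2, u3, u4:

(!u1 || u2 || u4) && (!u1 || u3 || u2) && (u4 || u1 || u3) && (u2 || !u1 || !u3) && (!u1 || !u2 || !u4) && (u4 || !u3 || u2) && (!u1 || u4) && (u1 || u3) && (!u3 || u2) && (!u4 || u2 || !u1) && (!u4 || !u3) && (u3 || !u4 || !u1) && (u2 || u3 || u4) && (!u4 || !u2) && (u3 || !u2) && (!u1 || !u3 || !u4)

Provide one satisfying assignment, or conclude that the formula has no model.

u1: false,  u2: true,  u3: true,  u4: false

Try u1 = false.
The clause (u3) is unit, so u3 = true.
The clause (u2) is unit, so u2 = true.
The clause (!u4) is unit, so u4 = false.
This assignment satisfies each clause.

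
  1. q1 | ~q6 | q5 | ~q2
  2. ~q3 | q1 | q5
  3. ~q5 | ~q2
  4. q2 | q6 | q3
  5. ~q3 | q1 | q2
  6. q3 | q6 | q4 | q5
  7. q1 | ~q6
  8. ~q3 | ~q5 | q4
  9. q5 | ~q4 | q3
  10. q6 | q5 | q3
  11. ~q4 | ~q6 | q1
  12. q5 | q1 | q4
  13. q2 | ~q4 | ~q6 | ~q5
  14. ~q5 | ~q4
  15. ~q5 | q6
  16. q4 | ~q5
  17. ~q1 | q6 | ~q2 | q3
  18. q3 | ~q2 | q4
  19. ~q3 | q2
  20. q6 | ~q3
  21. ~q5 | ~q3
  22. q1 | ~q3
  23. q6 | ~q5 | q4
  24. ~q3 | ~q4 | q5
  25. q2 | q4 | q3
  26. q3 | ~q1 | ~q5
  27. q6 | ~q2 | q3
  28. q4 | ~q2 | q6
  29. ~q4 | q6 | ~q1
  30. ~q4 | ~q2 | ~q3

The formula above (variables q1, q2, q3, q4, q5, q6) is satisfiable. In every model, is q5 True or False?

Suppose q5 = 1.
(~q2) alone gives q2 = 0.
(~q4) alone gives q4 = 0.
Now (q4) is unsatisfied and unit — conflict.
So every satisfying assignment has q5 = False.

False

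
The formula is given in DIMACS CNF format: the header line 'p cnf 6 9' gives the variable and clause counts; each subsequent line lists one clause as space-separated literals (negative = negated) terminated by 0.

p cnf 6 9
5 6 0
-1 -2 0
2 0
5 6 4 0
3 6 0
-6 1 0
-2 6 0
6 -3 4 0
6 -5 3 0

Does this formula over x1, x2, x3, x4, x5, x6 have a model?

Unit clause (x2) forces x2 = True.
Unit clause (¬x1) forces x1 = False.
Unit clause (¬x6) forces x6 = False.
Now (x6) is unsatisfied and unit — conflict.
No assignment satisfies every clause.

Unsatisfiable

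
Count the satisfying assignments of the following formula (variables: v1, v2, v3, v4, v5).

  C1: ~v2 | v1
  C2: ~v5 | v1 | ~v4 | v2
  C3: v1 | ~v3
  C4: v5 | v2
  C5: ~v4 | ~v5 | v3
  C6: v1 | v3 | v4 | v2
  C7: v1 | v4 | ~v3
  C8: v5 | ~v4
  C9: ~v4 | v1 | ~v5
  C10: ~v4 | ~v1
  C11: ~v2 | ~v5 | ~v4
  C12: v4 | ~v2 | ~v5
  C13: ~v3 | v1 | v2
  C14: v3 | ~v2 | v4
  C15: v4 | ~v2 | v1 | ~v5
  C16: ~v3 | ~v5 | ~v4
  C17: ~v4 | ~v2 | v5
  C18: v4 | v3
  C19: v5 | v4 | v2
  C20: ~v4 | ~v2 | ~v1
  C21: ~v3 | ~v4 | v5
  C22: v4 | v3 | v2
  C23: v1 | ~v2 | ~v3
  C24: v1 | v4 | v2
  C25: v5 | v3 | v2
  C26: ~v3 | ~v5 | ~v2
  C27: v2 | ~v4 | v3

There are 2^5 = 32 truth assignments over (v1, v2, v3, v4, v5).
Split on v3. With v3 = 1, the clauses containing v3 are satisfied and ~v3 drops from the rest; 2 of the 2^4 = 16 assignments to the other variables satisfy what remains.
With v3 = 0, by the same count on the reduced clause set, 0 assignments work.
(One model: v1=T, v2=F, v3=T, v4=F, v5=T.)
Total: 2 + 0 = 2.

2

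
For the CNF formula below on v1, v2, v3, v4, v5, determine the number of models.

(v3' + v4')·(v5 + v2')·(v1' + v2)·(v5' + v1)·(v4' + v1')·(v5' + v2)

5

There are 2^5 = 32 truth assignments over (v1, v2, v3, v4, v5).
Split on v1. With v1 = 1, the clauses containing v1 are satisfied and v1' drops from the rest; 2 of the 2^4 = 16 assignments to the other variables satisfy what remains.
With v1 = 0, by the same count on the reduced clause set, 3 assignments work.
(One model: v1=F, v2=F, v3=F, v4=F, v5=F.)
Total: 2 + 3 = 5.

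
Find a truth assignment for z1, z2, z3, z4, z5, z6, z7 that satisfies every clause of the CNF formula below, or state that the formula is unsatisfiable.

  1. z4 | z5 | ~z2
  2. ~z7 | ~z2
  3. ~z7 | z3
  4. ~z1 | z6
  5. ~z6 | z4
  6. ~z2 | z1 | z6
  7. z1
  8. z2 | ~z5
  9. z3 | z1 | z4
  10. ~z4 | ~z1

The clause (z1) is unit, so z1 = 1.
The clause (z6) is unit, so z6 = 1.
The clause (z4) is unit, so z4 = 1.
That conflicts with the unit clause (~z4).

UNSATISFIABLE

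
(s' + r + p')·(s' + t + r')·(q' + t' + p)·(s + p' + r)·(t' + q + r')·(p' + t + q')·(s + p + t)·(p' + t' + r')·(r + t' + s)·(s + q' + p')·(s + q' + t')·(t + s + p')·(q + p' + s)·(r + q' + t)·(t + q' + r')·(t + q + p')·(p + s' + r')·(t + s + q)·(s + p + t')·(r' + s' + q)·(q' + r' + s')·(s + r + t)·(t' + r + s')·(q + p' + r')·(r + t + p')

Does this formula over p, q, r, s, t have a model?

Satisfiable

Branch on s: set s = 1.
Branch on r: set r = 0.
Unit clause (p') forces p = 0.
Unit clause (t') forces t = 0.
Unit clause (q') forces q = 0.
This assignment satisfies each clause.
A satisfying assignment: p=0,  q=0,  r=0,  s=1,  t=0.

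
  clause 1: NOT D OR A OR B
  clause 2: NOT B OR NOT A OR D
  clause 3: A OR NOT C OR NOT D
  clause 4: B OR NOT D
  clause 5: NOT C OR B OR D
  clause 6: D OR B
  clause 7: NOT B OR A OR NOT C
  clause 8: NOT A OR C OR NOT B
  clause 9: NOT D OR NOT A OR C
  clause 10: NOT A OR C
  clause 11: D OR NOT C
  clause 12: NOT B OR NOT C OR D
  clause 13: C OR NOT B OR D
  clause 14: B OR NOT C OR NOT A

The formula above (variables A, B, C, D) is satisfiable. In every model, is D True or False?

True

Suppose D = false.
Unit clause (B) forces B = true.
Unit clause (NOT A) forces A = false.
Unit clause (NOT C) forces C = false.
That conflicts with the unit clause (C).
So every satisfying assignment has D = True.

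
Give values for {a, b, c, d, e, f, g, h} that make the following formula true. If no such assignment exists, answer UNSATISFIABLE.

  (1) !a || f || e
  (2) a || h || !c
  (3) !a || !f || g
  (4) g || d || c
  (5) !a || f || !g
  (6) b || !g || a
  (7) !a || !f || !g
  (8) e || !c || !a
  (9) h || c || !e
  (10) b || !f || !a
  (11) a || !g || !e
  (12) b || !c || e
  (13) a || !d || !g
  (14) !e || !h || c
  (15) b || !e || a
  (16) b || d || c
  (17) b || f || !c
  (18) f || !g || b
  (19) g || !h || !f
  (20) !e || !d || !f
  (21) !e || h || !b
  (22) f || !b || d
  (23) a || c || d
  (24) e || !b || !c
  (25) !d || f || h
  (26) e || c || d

Case a = false:
Case h = true:
Case b = true:
Case g = false:
The clause (!f) is unit, so f = false.
The clause (d) is unit, so d = true.
Case e = true:
The clause (c) is unit, so c = true.
This assignment satisfies each clause.

a=false,  b=true,  c=true,  d=true,  e=true,  f=false,  g=false,  h=true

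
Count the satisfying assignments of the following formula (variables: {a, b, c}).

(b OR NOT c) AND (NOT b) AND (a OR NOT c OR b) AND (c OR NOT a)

There are 2^3 = 8 truth assignments over (a, b, c).
Check each against the 4 clauses (columns in the order a, b, c):
  F F F  ✓ satisfies all
  F F T  ✗ fails (b OR NOT c)
  F T F  ✗ fails (NOT b)
  F T T  ✗ fails (NOT b)
  T F F  ✗ fails (c OR NOT a)
  T F T  ✗ fails (b OR NOT c)
  T T F  ✗ fails (NOT b)
  T T T  ✗ fails (NOT b)
1 of the 8 rows is a model.

1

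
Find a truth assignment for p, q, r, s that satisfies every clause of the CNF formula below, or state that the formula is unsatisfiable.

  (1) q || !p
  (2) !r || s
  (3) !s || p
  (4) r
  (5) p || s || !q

From the singleton clause (r), r = true.
From the singleton clause (s), s = true.
From the singleton clause (p), p = true.
From the singleton clause (q), q = true.
Every clause now holds.

p=true,  q=true,  r=true,  s=true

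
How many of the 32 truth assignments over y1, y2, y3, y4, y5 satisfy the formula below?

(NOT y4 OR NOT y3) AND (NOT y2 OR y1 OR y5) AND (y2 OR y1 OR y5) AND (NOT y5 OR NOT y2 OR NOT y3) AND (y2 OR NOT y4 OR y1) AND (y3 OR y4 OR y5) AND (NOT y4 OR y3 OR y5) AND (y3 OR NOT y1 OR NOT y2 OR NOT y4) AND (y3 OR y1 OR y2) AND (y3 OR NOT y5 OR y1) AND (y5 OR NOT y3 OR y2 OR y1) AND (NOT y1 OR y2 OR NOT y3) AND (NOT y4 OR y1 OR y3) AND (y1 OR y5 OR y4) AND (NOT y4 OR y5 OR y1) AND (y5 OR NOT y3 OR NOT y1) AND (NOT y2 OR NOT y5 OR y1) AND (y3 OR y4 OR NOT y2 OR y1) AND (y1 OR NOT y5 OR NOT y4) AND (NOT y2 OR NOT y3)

4

There are 2^5 = 32 truth assignments over (y1, y2, y3, y4, y5).
Split on y4. With y4 = true, the clauses containing y4 are satisfied and NOT y4 drops from the rest; 1 of the 2^4 = 16 assignments to the other variables satisfy what remains.
With y4 = false, by the same count on the reduced clause set, 3 assignments work.
(One model: y1=F, y2=F, y3=T, y4=F, y5=T.)
Total: 1 + 3 = 4.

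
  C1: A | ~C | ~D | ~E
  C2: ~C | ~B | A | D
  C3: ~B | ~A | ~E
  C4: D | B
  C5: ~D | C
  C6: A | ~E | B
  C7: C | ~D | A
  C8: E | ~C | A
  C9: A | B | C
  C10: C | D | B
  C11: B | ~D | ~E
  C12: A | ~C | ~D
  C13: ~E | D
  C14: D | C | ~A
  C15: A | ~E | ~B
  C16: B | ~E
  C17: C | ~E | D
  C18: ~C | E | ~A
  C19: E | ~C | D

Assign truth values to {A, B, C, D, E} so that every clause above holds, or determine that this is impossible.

Branch on D: set D = 0.
Unit clause (B) forces B = 1.
Unit clause (~E) forces E = 0.
Unit clause (~C) forces C = 0.
Unit clause (~A) forces A = 0.
Every clause now holds.

A: 0,  B: 1,  C: 0,  D: 0,  E: 0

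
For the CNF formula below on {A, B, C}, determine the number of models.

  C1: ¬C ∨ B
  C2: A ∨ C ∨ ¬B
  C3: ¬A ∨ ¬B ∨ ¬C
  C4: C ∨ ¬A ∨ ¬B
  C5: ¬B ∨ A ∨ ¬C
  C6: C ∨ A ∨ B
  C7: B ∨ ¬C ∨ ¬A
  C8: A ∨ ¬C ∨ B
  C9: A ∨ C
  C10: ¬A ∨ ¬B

1

There are 2^3 = 8 truth assignments over (A, B, C).
Split on C. With C = True, the clauses containing C are satisfied and ¬C drops from the rest; 0 of the 2^2 = 4 assignments to the other variables satisfy what remains.
With C = False, by the same count on the reduced clause set, 1 assignment works.
Total: 0 + 1 = 1.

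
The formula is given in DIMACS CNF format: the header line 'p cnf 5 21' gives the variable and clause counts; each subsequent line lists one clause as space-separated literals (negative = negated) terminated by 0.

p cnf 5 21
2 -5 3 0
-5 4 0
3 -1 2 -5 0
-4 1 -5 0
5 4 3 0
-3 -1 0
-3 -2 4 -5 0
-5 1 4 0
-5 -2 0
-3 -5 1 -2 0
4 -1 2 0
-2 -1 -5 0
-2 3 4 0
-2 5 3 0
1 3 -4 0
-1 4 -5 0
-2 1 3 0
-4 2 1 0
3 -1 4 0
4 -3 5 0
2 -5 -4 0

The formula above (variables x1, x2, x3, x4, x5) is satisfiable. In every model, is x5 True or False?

Suppose x5 = True.
(x4) alone gives x4 = True.
(x1) alone gives x1 = True.
(¬x3) alone gives x3 = False.
(x2) alone gives x2 = True.
But (¬x2) is also a unit clause — contradiction.
So every satisfying assignment has x5 = False.

False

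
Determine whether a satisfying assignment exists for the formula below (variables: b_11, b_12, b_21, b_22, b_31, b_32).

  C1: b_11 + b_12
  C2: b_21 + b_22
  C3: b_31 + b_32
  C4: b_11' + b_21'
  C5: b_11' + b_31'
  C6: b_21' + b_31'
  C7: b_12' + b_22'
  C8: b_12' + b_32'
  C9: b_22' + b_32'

Try b_11 = 1.
From the singleton clause (b_21'), b_21 = 0.
From the singleton clause (b_22), b_22 = 1.
From the singleton clause (b_31'), b_31 = 0.
From the singleton clause (b_32), b_32 = 1.
That conflicts with the unit clause (b_32').
Backtrack on b_11: now try b_11 = 0.
From the singleton clause (b_12), b_12 = 1.
From the singleton clause (b_22'), b_22 = 0.
From the singleton clause (b_21), b_21 = 1.
From the singleton clause (b_31'), b_31 = 0.
From the singleton clause (b_32), b_32 = 1.
That conflicts with the unit clause (b_32').
Neither b_11 = 1 nor b_11 = 0 works.
No assignment satisfies every clause.

No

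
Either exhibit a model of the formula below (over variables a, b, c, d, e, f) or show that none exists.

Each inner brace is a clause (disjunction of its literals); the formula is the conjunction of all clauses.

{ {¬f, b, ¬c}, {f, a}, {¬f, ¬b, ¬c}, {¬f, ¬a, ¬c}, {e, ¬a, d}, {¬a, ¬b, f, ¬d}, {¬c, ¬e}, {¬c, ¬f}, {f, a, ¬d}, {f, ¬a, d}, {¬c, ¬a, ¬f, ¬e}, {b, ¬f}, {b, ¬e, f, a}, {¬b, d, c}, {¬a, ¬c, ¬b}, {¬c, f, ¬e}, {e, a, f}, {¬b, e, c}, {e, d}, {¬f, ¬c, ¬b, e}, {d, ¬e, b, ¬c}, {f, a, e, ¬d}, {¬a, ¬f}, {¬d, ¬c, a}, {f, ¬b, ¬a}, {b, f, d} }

a=True; b=False; c=True; d=True; e=False; f=False

Try f = False.
(a) alone gives a = True.
(d) alone gives d = True.
(¬b) alone gives b = False.
Try c = True.
(¬e) alone gives e = False.
Every clause now holds.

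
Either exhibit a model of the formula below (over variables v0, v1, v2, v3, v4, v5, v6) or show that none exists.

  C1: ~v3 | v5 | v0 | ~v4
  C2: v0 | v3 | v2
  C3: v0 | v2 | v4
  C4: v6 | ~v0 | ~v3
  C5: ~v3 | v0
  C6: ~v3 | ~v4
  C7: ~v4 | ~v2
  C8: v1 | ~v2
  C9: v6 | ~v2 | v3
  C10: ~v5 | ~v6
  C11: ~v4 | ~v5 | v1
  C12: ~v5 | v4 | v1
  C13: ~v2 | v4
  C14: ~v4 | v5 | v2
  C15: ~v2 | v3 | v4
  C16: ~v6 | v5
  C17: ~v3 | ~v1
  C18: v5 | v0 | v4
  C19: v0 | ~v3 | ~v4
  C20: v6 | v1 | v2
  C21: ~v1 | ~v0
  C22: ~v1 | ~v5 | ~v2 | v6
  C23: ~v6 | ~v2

Branch on v3: set v3 = 0.
Branch on v0: set v0 = 1.
The clause (~v1) is unit, so v1 = 0.
The clause (~v2) is unit, so v2 = 0.
The clause (v6) is unit, so v6 = 1.
The clause (~v5) is unit, so v5 = 0.
But (v5) is also a unit clause — contradiction.
Undo v0 and try v0 = 0.
The clause (v2) is unit, so v2 = 1.
The clause (~v4) is unit, so v4 = 0.
But (v4) is also a unit clause — contradiction.
Both values of v0 lead to a conflict.
Undo v3 and try v3 = 1.
The clause (v0) is unit, so v0 = 1.
The clause (v6) is unit, so v6 = 1.
The clause (~v4) is unit, so v4 = 0.
The clause (~v5) is unit, so v5 = 0.
But (v5) is also a unit clause — contradiction.
Both values of v3 lead to a conflict.

UNSATISFIABLE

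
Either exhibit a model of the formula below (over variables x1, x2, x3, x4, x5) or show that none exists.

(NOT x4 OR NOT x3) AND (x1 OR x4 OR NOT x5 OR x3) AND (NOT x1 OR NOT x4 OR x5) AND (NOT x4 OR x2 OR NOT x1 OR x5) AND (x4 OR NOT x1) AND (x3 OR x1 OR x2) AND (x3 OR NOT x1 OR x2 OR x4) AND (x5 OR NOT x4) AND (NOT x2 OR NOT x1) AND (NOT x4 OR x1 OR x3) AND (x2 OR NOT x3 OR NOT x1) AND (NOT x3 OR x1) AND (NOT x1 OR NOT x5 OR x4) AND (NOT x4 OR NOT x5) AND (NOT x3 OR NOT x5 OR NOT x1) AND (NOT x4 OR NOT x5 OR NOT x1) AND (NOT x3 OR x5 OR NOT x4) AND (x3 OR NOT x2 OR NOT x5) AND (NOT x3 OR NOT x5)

Try x4 = false.
From the singleton clause (NOT x1), x1 = false.
From the singleton clause (NOT x3), x3 = false.
From the singleton clause (NOT x5), x5 = false.
From the singleton clause (x2), x2 = true.
Every clause now holds.

x1=false; x2=true; x3=false; x4=false; x5=false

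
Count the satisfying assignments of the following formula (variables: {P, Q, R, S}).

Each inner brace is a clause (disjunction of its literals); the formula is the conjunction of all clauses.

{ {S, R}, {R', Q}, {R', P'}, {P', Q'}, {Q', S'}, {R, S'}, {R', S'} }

There are 2^4 = 16 truth assignments over (P, Q, R, S).
Check each against the 7 clauses (columns in the order P, Q, R, S):
  F F F F  ✗ fails (S + R)
  F F F T  ✗ fails (R + S')
  F F T F  ✗ fails (R' + Q)
  F F T T  ✗ fails (R' + Q)
  F T F F  ✗ fails (S + R)
  F T F T  ✗ fails (Q' + S')
  F T T F  ✓ satisfies all
  F T T T  ✗ fails (Q' + S')
  T F F F  ✗ fails (S + R)
  T F F T  ✗ fails (R + S')
  T F T F  ✗ fails (R' + Q)
  T F T T  ✗ fails (R' + Q)
  T T F F  ✗ fails (S + R)
  T T F T  ✗ fails (P' + Q')
  T T T F  ✗ fails (R' + P')
  T T T T  ✗ fails (R' + P')
1 of the 16 rows is a model.

1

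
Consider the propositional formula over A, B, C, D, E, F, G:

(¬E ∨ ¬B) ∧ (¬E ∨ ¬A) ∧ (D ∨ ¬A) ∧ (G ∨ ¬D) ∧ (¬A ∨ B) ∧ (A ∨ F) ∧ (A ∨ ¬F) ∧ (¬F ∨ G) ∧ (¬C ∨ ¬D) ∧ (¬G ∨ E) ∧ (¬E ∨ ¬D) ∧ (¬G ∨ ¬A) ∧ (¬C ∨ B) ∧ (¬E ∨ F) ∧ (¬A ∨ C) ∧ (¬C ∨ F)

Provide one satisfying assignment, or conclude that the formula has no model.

UNSATISFIABLE

Try E = False.
(¬G) alone gives G = False.
(¬D) alone gives D = False.
(¬A) alone gives A = False.
(F) alone gives F = True.
But (¬F) is also a unit clause — contradiction.
Undo E and try E = True.
(¬B) alone gives B = False.
(¬A) alone gives A = False.
(F) alone gives F = True.
But (¬F) is also a unit clause — contradiction.
Neither E = True nor E = False works.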